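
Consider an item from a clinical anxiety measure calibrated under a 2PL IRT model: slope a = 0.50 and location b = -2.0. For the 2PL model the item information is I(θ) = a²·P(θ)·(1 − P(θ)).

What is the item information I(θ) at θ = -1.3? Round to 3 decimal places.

P = 1/(1+e^{-0.3500}) = 0.5866
P(1−P) = 0.5866 × 0.4134 = 0.2425
I = a² × P(1−P) = 0.50² × 0.2425 = 0.06062

0.061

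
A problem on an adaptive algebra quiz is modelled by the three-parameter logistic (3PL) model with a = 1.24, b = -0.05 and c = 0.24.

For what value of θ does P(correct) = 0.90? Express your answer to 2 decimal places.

P(θ) = c + (1 − c) · 1 / (1 + exp(−a(θ − b)))
Remove guessing floor: (0.90 − 0.24)/(1 − 0.24) = 0.8684
logit = ln(0.8684/0.1316) = 1.8871
θ = b + logit/(a) = -0.05 + 1.8871/1.2400 = 1.4718

1.47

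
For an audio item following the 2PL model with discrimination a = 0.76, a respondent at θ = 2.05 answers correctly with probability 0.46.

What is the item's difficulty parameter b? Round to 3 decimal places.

P(θ) = 1 / (1 + exp(−a(θ − b)))
logit(0.46) = ln(0.46/0.54) = -0.1603
b = θ − logit/(a) = 2.05 − (-0.1603)/0.7600 = 2.2610

2.261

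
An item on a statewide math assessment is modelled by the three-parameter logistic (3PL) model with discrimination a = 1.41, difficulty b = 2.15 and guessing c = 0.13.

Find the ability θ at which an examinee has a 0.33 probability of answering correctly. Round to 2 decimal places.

1.29

P(θ) = c + (1 − c) · 1 / (1 + exp(−a(θ − b)))
Remove guessing floor: (0.33 − 0.13)/(1 − 0.13) = 0.2299
logit = ln(0.2299/0.7701) = -1.2090
θ = b + logit/(a) = 2.15 + (-1.2090)/1.4100 = 1.2926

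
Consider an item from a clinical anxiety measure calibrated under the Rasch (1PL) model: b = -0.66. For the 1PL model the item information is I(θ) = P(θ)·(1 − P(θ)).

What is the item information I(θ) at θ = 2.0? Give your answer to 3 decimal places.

0.061

P = 1/(1+e^{-2.6600}) = 0.9346
P(1−P) = 0.9346 × 0.0654 = 0.0611
I = P(1−P) = 0.06110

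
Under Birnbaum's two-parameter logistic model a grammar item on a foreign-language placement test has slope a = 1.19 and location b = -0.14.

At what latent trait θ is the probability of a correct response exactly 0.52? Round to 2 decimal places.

-0.07

P(θ) = 1 / (1 + exp(−a(θ − b)))
logit = ln(0.5200/0.4800) = 0.0800
θ = b + logit/(a) = -0.14 + 0.0800/1.1900 = -0.0727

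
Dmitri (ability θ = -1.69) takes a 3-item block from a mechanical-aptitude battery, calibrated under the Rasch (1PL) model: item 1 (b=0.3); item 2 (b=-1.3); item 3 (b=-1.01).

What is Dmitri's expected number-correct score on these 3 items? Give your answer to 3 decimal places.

P(θ) = 1 / (1 + exp(−(θ − b)))
P_1 = 1/(1+e^{1.9900}) = 0.1203
P_2 = 1/(1+e^{0.3900}) = 0.4037
P_3 = 1/(1+e^{0.6800}) = 0.3363
E[score] = 0.1203 + 0.4037 + 0.3363 = 0.8602

0.860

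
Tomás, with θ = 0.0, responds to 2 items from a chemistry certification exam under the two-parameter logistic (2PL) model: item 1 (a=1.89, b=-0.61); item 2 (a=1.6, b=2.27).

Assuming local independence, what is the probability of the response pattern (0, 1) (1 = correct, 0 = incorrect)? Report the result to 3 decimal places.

P(θ) = 1 / (1 + exp(−a(θ − b)))
P_1 = 1/(1+e^{-1.1529}) = 0.7600
P_2 = 1/(1+e^{3.6320}) = 0.0258
L = (1−P_1) × P_2 = 0.2400 × 0.0258 = 0.00619

0.006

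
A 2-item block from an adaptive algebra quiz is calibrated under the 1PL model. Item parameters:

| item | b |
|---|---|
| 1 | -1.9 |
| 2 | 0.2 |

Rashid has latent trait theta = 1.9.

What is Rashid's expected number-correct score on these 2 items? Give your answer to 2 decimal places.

1.82

P(theta) = 1 / (1 + exp(−(theta − b)))
P_1 = 1/(1+e^{-3.8000}) = 0.9781
P_2 = 1/(1+e^{-1.7000}) = 0.8455
E[score] = 0.9781 + 0.8455 = 1.8237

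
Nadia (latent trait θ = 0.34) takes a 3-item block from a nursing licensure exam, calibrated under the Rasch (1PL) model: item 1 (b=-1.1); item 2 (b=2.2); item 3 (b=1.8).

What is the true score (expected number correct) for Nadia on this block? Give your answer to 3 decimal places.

P(θ) = 1 / (1 + exp(−(θ − b)))
P_1 = 1/(1+e^{-1.4400}) = 0.8085
P_2 = 1/(1+e^{1.8600}) = 0.1347
P_3 = 1/(1+e^{1.4600}) = 0.1885
E[score] = 0.8085 + 0.1347 + 0.1885 = 1.1316

1.132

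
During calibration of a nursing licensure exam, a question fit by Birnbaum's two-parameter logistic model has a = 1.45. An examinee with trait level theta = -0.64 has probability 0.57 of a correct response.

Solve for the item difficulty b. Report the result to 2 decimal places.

P(theta) = 1 / (1 + exp(−a(theta − b)))
logit(0.57) = ln(0.57/0.43) = 0.2819
b = theta − logit/(a) = -0.64 − 0.2819/1.4500 = -0.8344

-0.83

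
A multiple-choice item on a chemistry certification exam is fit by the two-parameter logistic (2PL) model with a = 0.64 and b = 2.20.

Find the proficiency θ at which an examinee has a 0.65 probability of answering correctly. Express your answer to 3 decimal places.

P(θ) = 1 / (1 + exp(−a(θ − b)))
logit = ln(0.6500/0.3500) = 0.6190
θ = b + logit/(a) = 2.20 + 0.6190/0.6400 = 3.1672

3.167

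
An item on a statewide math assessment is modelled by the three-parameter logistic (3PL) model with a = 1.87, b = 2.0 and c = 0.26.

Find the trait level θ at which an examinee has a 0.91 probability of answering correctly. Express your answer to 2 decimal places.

P(θ) = c + (1 − c) · 1 / (1 + exp(−a(θ − b)))
Remove guessing floor: (0.91 − 0.26)/(1 − 0.26) = 0.8784
logit = ln(0.8784/0.1216) = 1.9772
θ = b + logit/(a) = 2.0 + 1.9772/1.8700 = 3.0573

3.06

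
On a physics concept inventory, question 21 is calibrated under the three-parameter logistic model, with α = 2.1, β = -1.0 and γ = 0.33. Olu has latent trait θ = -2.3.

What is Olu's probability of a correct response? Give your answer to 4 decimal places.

P(θ) = γ + (1 − γ) · 1 / (1 + exp(−α(θ − β)))
Exponent: 2.1 × (-2.3 − (-1.0)) = -2.7300
1/(1 + e^{2.7300}) = 0.0612
P = 0.33 + 0.67 × 0.0612 = 0.3710

0.3710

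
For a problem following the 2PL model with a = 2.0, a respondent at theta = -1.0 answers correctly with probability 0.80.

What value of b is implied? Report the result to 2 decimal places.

-1.69

P(theta) = 1 / (1 + exp(−a(theta − b)))
logit(0.80) = ln(0.80/0.20) = 1.3863
b = theta − logit/(a) = -1.0 − 1.3863/2.0000 = -1.6931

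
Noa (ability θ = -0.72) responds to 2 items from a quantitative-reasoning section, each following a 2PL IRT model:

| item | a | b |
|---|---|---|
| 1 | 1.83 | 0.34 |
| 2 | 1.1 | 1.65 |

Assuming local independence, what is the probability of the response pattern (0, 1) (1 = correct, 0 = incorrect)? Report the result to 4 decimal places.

P(θ) = 1 / (1 + exp(−a(θ − b)))
P_1 = 1/(1+e^{1.9398}) = 0.1257
P_2 = 1/(1+e^{2.6070}) = 0.0687
L = (1−P_1) × P_2 = 0.8743 × 0.0687 = 0.06006

0.0601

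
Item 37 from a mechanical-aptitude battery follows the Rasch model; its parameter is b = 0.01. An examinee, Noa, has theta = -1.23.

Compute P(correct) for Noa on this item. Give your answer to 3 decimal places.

0.224

P(theta) = 1 / (1 + exp(−(theta − b)))
Exponent: (-1.23 − 0.01) = -1.2400
1/(1 + e^{1.2400}) = 0.2244
P = 0.2244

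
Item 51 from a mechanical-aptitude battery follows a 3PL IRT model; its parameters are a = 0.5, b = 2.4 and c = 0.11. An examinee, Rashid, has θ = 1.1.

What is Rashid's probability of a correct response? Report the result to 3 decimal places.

0.415

P(θ) = c + (1 − c) · 1 / (1 + exp(−a(θ − b)))
Exponent: 0.5 × (1.1 − 2.4) = -0.6500
1/(1 + e^{0.6500}) = 0.3430
P = 0.11 + 0.89 × 0.3430 = 0.4153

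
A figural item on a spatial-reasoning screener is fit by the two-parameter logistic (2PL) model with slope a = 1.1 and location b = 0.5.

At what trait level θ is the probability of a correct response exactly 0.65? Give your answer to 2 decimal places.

1.06

P(θ) = 1 / (1 + exp(−a(θ − b)))
logit = ln(0.6500/0.3500) = 0.6190
θ = b + logit/(a) = 0.5 + 0.6190/1.1000 = 1.0628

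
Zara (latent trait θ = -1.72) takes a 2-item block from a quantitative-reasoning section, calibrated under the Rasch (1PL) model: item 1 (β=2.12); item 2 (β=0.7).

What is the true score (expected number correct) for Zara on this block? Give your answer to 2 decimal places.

0.10

P(θ) = 1 / (1 + exp(−(θ − β)))
P_1 = 1/(1+e^{3.8400}) = 0.0210
P_2 = 1/(1+e^{2.4200}) = 0.0817
E[score] = 0.0210 + 0.0817 = 0.1027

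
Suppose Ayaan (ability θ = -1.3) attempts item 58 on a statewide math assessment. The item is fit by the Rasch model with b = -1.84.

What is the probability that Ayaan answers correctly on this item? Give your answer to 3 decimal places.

P(θ) = 1 / (1 + exp(−(θ − b)))
Exponent: (-1.3 − (-1.84)) = 0.5400
1/(1 + e^{-0.5400}) = 0.6318
P = 0.6318

0.632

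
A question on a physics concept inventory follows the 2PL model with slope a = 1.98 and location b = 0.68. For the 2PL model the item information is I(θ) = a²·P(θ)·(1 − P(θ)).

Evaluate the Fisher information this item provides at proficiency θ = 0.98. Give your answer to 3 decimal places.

P = 1/(1+e^{-0.5940}) = 0.6443
P(1−P) = 0.6443 × 0.3557 = 0.2292
I = a² × P(1−P) = 1.98² × 0.2292 = 0.89849

0.898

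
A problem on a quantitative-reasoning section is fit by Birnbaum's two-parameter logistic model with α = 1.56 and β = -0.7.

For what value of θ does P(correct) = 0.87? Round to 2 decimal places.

0.52

P(θ) = 1 / (1 + exp(−α(θ − β)))
logit = ln(0.8700/0.1300) = 1.9010
θ = β + logit/(α) = -0.7 + 1.9010/1.5600 = 0.5186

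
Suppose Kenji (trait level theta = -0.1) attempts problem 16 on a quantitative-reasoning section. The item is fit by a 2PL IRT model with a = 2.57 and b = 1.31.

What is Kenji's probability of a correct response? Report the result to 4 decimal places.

0.0260

P(theta) = 1 / (1 + exp(−a(theta − b)))
Exponent: 2.57 × (-0.1 − 1.31) = -3.6237
1/(1 + e^{3.6237}) = 0.0260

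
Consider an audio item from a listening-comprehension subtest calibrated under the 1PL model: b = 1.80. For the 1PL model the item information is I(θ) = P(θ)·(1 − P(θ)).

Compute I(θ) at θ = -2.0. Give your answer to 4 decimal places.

0.0214

P = 1/(1+e^{3.8000}) = 0.0219
P(1−P) = 0.0219 × 0.9781 = 0.0214
I = P(1−P) = 0.02140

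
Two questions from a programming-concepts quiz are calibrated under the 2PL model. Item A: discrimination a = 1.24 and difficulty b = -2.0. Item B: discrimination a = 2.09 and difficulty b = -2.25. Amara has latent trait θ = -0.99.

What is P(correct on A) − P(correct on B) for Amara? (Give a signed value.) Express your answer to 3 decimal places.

P(θ) = 1 / (1 + exp(−a(θ − b)))
P_A = 0.7777
P_B = 0.9330
P_A − P_B = -0.1553

-0.155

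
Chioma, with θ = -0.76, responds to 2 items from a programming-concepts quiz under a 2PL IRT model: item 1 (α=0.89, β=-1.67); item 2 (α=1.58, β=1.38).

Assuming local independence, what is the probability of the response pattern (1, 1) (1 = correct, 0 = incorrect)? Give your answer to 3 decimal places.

0.023

P(θ) = 1 / (1 + exp(−α(θ − β)))
P_1 = 1/(1+e^{-0.8099}) = 0.6921
P_2 = 1/(1+e^{3.3812}) = 0.0329
L = P_1 × P_2 = 0.6921 × 0.0329 = 0.02276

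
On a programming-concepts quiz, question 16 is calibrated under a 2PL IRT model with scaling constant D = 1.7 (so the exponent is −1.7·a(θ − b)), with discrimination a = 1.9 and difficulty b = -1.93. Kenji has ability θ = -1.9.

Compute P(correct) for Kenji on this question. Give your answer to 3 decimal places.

0.524

P(θ) = 1 / (1 + exp(−D·a(θ − b)))
Exponent: 1.7 × 1.9 × (-1.9 − (-1.93)) = 0.0969
1/(1 + e^{-0.0969}) = 0.5242
P = 0.5242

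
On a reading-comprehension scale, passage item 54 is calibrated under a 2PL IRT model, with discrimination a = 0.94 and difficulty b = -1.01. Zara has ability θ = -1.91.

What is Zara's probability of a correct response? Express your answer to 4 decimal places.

0.3003

P(θ) = 1 / (1 + exp(−a(θ − b)))
Exponent: 0.94 × (-1.91 − (-1.01)) = -0.8460
1/(1 + e^{0.8460}) = 0.3003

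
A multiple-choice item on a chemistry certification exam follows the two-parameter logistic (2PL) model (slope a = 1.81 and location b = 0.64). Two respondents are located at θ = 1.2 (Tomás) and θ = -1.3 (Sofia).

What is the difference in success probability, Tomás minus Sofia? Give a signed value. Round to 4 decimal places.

0.7047

P(θ) = 1 / (1 + exp(−a(θ − b)))
P(Tomás) = 0.7337  [exponent 1.0136]
P(Sofia) = 0.0290  [exponent -3.5114]
Difference = 0.7337 − 0.0290 = 0.7047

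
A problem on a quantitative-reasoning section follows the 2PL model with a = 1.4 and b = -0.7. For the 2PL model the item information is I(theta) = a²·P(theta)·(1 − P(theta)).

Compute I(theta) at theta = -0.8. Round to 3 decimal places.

P = 1/(1+e^{0.1400}) = 0.4651
P(1−P) = 0.4651 × 0.5349 = 0.2488
I = a² × P(1−P) = 1.4² × 0.2488 = 0.48761

0.488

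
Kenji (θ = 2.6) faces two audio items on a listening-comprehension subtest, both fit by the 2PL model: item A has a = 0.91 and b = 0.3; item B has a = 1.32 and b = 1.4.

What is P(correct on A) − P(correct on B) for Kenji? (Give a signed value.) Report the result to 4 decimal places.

0.0605

P(θ) = 1 / (1 + exp(−a(θ − b)))
P_A = 0.8902
P_B = 0.8298
P_A − P_B = 0.0605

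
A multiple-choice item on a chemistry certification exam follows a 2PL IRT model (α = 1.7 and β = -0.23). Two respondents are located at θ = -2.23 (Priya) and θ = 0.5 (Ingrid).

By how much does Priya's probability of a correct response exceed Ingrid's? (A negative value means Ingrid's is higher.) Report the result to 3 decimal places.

-0.743

P(θ) = 1 / (1 + exp(−α(θ − β)))
P(Priya) = 0.0323  [exponent -3.4000]
P(Ingrid) = 0.7757  [exponent 1.2410]
Difference = 0.0323 − 0.7757 = -0.7434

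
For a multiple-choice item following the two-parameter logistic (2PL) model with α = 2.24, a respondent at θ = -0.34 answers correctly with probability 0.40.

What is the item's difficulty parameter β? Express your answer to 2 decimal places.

-0.16

P(θ) = 1 / (1 + exp(−α(θ − β)))
logit(0.40) = ln(0.40/0.60) = -0.4055
β = θ − logit/(α) = -0.34 − (-0.4055)/2.2400 = -0.1590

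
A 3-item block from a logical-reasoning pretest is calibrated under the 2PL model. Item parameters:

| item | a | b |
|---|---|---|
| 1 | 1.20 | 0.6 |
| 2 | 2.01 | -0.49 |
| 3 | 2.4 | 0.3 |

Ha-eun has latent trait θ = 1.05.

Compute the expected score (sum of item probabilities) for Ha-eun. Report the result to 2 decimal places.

2.45

P(θ) = 1 / (1 + exp(−a(θ − b)))
P_1 = 1/(1+e^{-0.5400}) = 0.6318
P_2 = 1/(1+e^{-3.0954}) = 0.9567
P_3 = 1/(1+e^{-1.8000}) = 0.8581
E[score] = 0.6318 + 0.9567 + 0.8581 = 2.4467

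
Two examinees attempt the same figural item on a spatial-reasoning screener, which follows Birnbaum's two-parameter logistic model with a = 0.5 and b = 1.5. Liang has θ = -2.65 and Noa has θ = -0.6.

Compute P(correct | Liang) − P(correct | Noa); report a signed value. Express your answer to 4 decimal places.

P(θ) = 1 / (1 + exp(−a(θ − b)))
P(Liang) = 0.1116  [exponent -2.0750]
P(Noa) = 0.2592  [exponent -1.0500]
Difference = 0.1116 − 0.2592 = -0.1477

-0.1477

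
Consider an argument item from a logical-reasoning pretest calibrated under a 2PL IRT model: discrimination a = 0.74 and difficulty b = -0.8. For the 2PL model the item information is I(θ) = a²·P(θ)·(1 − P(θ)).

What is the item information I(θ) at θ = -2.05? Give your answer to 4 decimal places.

P = 1/(1+e^{0.9250}) = 0.2839
P(1−P) = 0.2839 × 0.7161 = 0.2033
I = a² × P(1−P) = 0.74² × 0.2033 = 0.11134

0.1113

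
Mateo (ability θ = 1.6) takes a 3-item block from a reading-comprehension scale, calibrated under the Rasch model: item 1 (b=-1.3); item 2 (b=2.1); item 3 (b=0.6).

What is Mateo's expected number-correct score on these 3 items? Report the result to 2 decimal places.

2.06

P(θ) = 1 / (1 + exp(−(θ − b)))
P_1 = 1/(1+e^{-2.9000}) = 0.9478
P_2 = 1/(1+e^{0.5000}) = 0.3775
P_3 = 1/(1+e^{-1.0000}) = 0.7311
E[score] = 0.9478 + 0.3775 + 0.7311 = 2.0564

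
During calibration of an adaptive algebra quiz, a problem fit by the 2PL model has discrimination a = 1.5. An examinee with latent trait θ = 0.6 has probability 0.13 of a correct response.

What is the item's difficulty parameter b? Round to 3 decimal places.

1.867

P(θ) = 1 / (1 + exp(−a(θ − b)))
logit(0.13) = ln(0.13/0.87) = -1.9010
b = θ − logit/(a) = 0.6 − (-1.9010)/1.5000 = 1.8673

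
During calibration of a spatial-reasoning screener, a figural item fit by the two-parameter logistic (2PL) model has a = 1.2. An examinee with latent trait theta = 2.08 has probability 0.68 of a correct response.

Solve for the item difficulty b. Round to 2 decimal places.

P(theta) = 1 / (1 + exp(−a(theta − b)))
logit(0.68) = ln(0.68/0.32) = 0.7538
b = theta − logit/(a) = 2.08 − 0.7538/1.2000 = 1.4519

1.45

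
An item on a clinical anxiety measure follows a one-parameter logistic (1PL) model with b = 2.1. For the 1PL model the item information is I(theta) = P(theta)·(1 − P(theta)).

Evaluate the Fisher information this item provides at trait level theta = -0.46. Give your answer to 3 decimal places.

P = 1/(1+e^{2.5600}) = 0.0718
P(1−P) = 0.0718 × 0.9282 = 0.0666
I = P(1−P) = 0.06661

0.067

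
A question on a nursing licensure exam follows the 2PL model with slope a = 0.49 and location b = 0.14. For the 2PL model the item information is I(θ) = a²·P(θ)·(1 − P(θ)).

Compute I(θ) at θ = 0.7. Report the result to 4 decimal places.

P = 1/(1+e^{-0.2744}) = 0.5682
P(1−P) = 0.5682 × 0.4318 = 0.2454
I = a² × P(1−P) = 0.49² × 0.2454 = 0.05891

0.0589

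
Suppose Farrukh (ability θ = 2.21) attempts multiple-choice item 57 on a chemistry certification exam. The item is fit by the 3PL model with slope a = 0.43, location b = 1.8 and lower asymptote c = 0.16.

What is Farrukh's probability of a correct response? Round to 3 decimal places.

P(θ) = c + (1 − c) · 1 / (1 + exp(−a(θ − b)))
Exponent: 0.43 × (2.21 − 1.8) = 0.1763
1/(1 + e^{-0.1763}) = 0.5440
P = 0.16 + 0.84 × 0.5440 = 0.6169

0.617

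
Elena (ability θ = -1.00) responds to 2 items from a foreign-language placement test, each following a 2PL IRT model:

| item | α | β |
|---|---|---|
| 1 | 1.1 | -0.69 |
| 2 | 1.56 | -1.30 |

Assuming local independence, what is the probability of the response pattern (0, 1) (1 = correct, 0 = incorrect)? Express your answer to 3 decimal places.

P(θ) = 1 / (1 + exp(−α(θ − β)))
P_1 = 1/(1+e^{0.3410}) = 0.4156
P_2 = 1/(1+e^{-0.4680}) = 0.6149
L = (1−P_1) × P_2 = 0.5844 × 0.6149 = 0.35937

0.359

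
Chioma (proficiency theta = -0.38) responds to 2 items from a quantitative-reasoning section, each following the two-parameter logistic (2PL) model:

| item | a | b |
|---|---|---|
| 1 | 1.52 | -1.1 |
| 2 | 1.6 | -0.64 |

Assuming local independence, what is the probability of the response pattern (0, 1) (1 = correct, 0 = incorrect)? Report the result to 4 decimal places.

P(theta) = 1 / (1 + exp(−a(theta − b)))
P_1 = 1/(1+e^{-1.0944}) = 0.7492
P_2 = 1/(1+e^{-0.4160}) = 0.6025
L = (1−P_1) × P_2 = 0.2508 × 0.6025 = 0.15111

0.1511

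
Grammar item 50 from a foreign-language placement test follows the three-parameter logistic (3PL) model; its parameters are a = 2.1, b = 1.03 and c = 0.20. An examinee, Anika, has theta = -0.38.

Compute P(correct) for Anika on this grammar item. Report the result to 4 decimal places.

0.2394

P(theta) = c + (1 − c) · 1 / (1 + exp(−a(theta − b)))
Exponent: 2.1 × (-0.38 − 1.03) = -2.9610
1/(1 + e^{2.9610}) = 0.0492
P = 0.20 + 0.80 × 0.0492 = 0.2394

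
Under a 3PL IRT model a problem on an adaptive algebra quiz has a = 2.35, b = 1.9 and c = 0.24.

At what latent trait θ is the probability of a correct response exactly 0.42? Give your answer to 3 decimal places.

1.402

P(θ) = c + (1 − c) · 1 / (1 + exp(−a(θ − b)))
Remove guessing floor: (0.42 − 0.24)/(1 − 0.24) = 0.2368
logit = ln(0.2368/0.7632) = -1.1701
θ = b + logit/(a) = 1.9 + (-1.1701)/2.3500 = 1.4021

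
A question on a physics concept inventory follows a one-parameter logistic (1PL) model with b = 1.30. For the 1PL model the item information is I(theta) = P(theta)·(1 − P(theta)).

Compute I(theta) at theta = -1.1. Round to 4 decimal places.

P = 1/(1+e^{2.4000}) = 0.0832
P(1−P) = 0.0832 × 0.9168 = 0.0763
I = P(1−P) = 0.07625

0.0763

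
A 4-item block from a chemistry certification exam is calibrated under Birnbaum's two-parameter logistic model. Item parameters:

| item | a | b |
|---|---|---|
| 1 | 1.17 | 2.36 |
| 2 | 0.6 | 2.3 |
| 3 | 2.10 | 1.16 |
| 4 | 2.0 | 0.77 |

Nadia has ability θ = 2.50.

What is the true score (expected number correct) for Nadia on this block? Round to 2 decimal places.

P(θ) = 1 / (1 + exp(−a(θ − b)))
P_1 = 1/(1+e^{-0.1638}) = 0.5409
P_2 = 1/(1+e^{-0.1200}) = 0.5300
P_3 = 1/(1+e^{-2.8140}) = 0.9434
P_4 = 1/(1+e^{-3.4600}) = 0.9695
E[score] = 0.5409 + 0.5300 + 0.9434 + 0.9695 = 2.9838

2.98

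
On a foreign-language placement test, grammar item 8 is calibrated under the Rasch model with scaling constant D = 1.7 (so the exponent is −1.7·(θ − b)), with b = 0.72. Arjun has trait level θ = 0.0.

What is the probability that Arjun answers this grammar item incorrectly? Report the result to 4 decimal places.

0.7728

P(θ) = 1 / (1 + exp(−D·(θ − b)))
Exponent: 1.7 × (0.0 − 0.72) = -1.2240
1/(1 + e^{1.2240}) = 0.2272
P = 0.2272
P(incorrect) = 1 − 0.2272 = 0.7728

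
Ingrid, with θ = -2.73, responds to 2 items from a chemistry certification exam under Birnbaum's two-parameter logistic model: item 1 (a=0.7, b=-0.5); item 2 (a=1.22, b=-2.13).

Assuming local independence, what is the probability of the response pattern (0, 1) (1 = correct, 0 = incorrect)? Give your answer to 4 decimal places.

P(θ) = 1 / (1 + exp(−a(θ − b)))
P_1 = 1/(1+e^{1.5610}) = 0.1735
P_2 = 1/(1+e^{0.7320}) = 0.3248
L = (1−P_1) × P_2 = 0.8265 × 0.3248 = 0.26841

0.2684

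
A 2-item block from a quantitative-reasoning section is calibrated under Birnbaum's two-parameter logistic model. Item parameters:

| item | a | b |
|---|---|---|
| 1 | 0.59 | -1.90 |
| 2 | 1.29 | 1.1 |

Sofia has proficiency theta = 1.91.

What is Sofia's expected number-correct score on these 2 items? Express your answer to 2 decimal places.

P(theta) = 1 / (1 + exp(−a(theta − b)))
P_1 = 1/(1+e^{-2.2479}) = 0.9045
P_2 = 1/(1+e^{-1.0449}) = 0.7398
E[score] = 0.9045 + 0.7398 = 1.6443

1.64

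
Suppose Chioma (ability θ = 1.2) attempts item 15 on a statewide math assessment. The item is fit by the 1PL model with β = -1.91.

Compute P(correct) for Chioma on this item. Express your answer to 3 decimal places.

P(θ) = 1 / (1 + exp(−(θ − β)))
Exponent: (1.2 − (-1.91)) = 3.1100
1/(1 + e^{-3.1100}) = 0.9573
P = 0.9573

0.957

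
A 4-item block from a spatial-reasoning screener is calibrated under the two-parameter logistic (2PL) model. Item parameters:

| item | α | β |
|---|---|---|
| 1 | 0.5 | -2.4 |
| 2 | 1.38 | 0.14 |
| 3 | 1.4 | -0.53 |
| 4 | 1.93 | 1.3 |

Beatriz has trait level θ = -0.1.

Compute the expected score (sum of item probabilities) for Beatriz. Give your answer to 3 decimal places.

P(θ) = 1 / (1 + exp(−α(θ − β)))
P_1 = 1/(1+e^{-1.1500}) = 0.7595
P_2 = 1/(1+e^{0.3312}) = 0.4179
P_3 = 1/(1+e^{-0.6020}) = 0.6461
P_4 = 1/(1+e^{2.7020}) = 0.0629
E[score] = 0.7595 + 0.4179 + 0.6461 + 0.0629 = 1.8864

1.886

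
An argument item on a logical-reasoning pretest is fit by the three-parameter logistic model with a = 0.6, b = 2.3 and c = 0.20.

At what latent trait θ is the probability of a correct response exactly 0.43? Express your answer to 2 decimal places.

P(θ) = c + (1 − c) · 1 / (1 + exp(−a(θ − b)))
Remove guessing floor: (0.43 − 0.20)/(1 − 0.20) = 0.2875
logit = ln(0.2875/0.7125) = -0.9076
θ = b + logit/(a) = 2.3 + (-0.9076)/0.6000 = 0.7874

0.79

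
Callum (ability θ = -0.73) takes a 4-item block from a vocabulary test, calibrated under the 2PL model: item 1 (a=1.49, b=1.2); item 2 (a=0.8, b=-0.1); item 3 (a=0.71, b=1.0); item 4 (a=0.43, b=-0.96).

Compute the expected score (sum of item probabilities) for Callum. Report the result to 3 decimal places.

P(θ) = 1 / (1 + exp(−a(θ − b)))
P_1 = 1/(1+e^{2.8757}) = 0.0534
P_2 = 1/(1+e^{0.5040}) = 0.3766
P_3 = 1/(1+e^{1.2283}) = 0.2265
P_4 = 1/(1+e^{-0.0989}) = 0.5247
E[score] = 0.0534 + 0.3766 + 0.2265 + 0.5247 = 1.1812

1.181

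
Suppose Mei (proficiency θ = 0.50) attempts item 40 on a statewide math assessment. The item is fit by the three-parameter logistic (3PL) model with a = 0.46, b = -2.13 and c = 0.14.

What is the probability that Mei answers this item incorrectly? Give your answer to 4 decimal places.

P(θ) = c + (1 − c) · 1 / (1 + exp(−a(θ − b)))
Exponent: 0.46 × (0.50 − (-2.13)) = 1.2098
1/(1 + e^{-1.2098}) = 0.7703
P = 0.14 + 0.86 × 0.7703 = 0.8024
P(incorrect) = 1 − 0.8024 = 0.1976

0.1976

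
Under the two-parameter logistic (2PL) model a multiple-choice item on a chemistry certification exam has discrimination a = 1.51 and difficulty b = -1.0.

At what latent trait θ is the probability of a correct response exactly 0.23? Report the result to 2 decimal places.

-1.80

P(θ) = 1 / (1 + exp(−a(θ − b)))
logit = ln(0.2300/0.7700) = -1.2083
θ = b + logit/(a) = -1.0 + (-1.2083)/1.5100 = -1.8002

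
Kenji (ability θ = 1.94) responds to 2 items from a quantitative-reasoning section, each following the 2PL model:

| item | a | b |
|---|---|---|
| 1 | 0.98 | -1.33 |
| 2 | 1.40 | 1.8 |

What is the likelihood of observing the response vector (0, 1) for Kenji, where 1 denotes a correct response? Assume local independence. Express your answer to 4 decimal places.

0.0214

P(θ) = 1 / (1 + exp(−a(θ − b)))
P_1 = 1/(1+e^{-3.2046}) = 0.9610
P_2 = 1/(1+e^{-0.1960}) = 0.5488
L = (1−P_1) × P_2 = 0.0390 × 0.5488 = 0.02140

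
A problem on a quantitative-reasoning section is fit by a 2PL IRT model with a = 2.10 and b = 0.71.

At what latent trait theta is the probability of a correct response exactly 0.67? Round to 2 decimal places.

P(theta) = 1 / (1 + exp(−a(theta − b)))
logit = ln(0.6700/0.3300) = 0.7082
theta = b + logit/(a) = 0.71 + 0.7082/2.1000 = 1.0472

1.05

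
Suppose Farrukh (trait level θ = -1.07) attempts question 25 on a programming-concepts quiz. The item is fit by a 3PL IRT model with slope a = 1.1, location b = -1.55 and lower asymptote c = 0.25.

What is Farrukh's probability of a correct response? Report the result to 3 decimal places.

0.722

P(θ) = c + (1 − c) · 1 / (1 + exp(−a(θ − b)))
Exponent: 1.1 × (-1.07 − (-1.55)) = 0.5280
1/(1 + e^{-0.5280}) = 0.6290
P = 0.25 + 0.75 × 0.6290 = 0.7218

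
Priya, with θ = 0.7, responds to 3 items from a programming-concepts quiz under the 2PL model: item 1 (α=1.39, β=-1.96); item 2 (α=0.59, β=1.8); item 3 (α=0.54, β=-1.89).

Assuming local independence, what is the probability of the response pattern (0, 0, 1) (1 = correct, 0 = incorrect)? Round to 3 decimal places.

P(θ) = 1 / (1 + exp(−α(θ − β)))
P_1 = 1/(1+e^{-3.6974}) = 0.9758
P_2 = 1/(1+e^{0.6490}) = 0.3432
P_3 = 1/(1+e^{-1.3986}) = 0.8020
L = (1−P_1) × (1−P_2) × P_3 = 0.0242 × 0.6568 × 0.8020 = 0.01274

0.013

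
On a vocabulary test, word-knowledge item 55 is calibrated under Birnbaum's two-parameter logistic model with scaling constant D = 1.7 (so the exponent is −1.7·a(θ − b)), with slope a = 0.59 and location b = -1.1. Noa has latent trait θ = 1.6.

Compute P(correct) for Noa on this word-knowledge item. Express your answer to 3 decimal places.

0.938

P(θ) = 1 / (1 + exp(−D·a(θ − b)))
Exponent: 1.7 × 0.59 × (1.6 − (-1.1)) = 2.7081
1/(1 + e^{-2.7081}) = 0.9375
P = 0.9375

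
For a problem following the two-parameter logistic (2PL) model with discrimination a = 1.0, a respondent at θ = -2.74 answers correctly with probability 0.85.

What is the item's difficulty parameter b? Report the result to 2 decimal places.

P(θ) = 1 / (1 + exp(−a(θ − b)))
logit(0.85) = ln(0.85/0.15) = 1.7346
b = θ − logit/(a) = -2.74 − 1.7346/1.0000 = -4.4746

-4.47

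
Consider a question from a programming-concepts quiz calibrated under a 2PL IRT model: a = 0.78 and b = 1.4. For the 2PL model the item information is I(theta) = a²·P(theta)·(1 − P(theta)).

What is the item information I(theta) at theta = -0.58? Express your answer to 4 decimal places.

P = 1/(1+e^{1.5444}) = 0.1759
P(1−P) = 0.1759 × 0.8241 = 0.1450
I = a² × P(1−P) = 0.78² × 0.1450 = 0.08819

0.0882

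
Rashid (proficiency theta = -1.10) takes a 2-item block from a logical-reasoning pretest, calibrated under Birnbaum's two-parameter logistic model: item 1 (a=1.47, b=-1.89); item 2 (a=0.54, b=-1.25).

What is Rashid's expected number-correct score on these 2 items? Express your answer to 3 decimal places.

1.282

P(theta) = 1 / (1 + exp(−a(theta − b)))
P_1 = 1/(1+e^{-1.1613}) = 0.7616
P_2 = 1/(1+e^{-0.0810}) = 0.5202
E[score] = 0.7616 + 0.5202 = 1.2818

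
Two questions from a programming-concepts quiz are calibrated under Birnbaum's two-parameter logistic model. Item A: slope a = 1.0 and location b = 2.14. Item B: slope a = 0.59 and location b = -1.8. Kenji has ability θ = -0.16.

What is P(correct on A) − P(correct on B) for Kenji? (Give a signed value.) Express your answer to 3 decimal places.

P(θ) = 1 / (1 + exp(−a(θ − b)))
P_A = 0.0911
P_B = 0.7246
P_A − P_B = -0.6335

-0.634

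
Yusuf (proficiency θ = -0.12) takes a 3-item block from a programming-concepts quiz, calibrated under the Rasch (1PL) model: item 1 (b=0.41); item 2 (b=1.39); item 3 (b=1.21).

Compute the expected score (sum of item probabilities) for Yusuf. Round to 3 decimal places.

P(θ) = 1 / (1 + exp(−(θ − b)))
P_1 = 1/(1+e^{0.5300}) = 0.3705
P_2 = 1/(1+e^{1.5100}) = 0.1809
P_3 = 1/(1+e^{1.3300}) = 0.2092
E[score] = 0.3705 + 0.1809 + 0.2092 = 0.7606

0.761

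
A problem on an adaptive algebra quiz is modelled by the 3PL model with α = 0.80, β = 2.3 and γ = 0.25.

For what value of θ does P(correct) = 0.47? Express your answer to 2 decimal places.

P(θ) = γ + (1 − γ) · 1 / (1 + exp(−α(θ − β)))
Remove guessing floor: (0.47 − 0.25)/(1 − 0.25) = 0.2933
logit = ln(0.2933/0.7067) = -0.8792
θ = β + logit/(α) = 2.3 + (-0.8792)/0.8000 = 1.2009

1.20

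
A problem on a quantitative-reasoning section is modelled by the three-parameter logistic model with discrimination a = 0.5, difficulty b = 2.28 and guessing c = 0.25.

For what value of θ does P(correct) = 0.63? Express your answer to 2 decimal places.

P(θ) = c + (1 − c) · 1 / (1 + exp(−a(θ − b)))
Remove guessing floor: (0.63 − 0.25)/(1 − 0.25) = 0.5067
logit = ln(0.5067/0.4933) = 0.0267
θ = b + logit/(a) = 2.28 + 0.0267/0.5000 = 2.3333

2.33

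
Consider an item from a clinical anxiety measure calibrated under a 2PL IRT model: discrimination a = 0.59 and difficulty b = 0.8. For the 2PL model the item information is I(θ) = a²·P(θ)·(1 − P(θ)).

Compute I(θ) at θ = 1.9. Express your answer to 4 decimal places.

P = 1/(1+e^{-0.6490}) = 0.6568
P(1−P) = 0.6568 × 0.3432 = 0.2254
I = a² × P(1−P) = 0.59² × 0.2254 = 0.07847

0.0785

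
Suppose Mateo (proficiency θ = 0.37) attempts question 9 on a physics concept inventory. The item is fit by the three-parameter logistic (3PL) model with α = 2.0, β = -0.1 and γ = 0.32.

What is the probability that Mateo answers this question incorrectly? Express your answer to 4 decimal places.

0.1910

P(θ) = γ + (1 − γ) · 1 / (1 + exp(−α(θ − β)))
Exponent: 2.0 × (0.37 − (-0.1)) = 0.9400
1/(1 + e^{-0.9400}) = 0.7191
P = 0.32 + 0.68 × 0.7191 = 0.8090
P(incorrect) = 1 − 0.8090 = 0.1910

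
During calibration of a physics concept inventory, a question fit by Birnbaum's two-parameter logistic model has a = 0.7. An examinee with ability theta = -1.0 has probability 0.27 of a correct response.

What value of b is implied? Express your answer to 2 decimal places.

0.42

P(theta) = 1 / (1 + exp(−a(theta − b)))
logit(0.27) = ln(0.27/0.73) = -0.9946
b = theta − logit/(a) = -1.0 − (-0.9946)/0.7000 = 0.4209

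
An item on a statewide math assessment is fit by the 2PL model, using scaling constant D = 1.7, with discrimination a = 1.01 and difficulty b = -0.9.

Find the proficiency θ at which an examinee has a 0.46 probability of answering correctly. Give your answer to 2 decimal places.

P(θ) = 1 / (1 + exp(−D·a(θ − b)))
logit = ln(0.4600/0.5400) = -0.1603
θ = b + logit/(1.7·a) = -0.9 + (-0.1603)/1.7170 = -0.9934

-0.99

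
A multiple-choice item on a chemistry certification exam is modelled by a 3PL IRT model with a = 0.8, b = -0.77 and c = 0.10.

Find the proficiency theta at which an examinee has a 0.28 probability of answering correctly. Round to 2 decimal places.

-2.50

P(theta) = c + (1 − c) · 1 / (1 + exp(−a(theta − b)))
Remove guessing floor: (0.28 − 0.10)/(1 − 0.10) = 0.2000
logit = ln(0.2000/0.8000) = -1.3863
theta = b + logit/(a) = -0.77 + (-1.3863)/0.8000 = -2.5029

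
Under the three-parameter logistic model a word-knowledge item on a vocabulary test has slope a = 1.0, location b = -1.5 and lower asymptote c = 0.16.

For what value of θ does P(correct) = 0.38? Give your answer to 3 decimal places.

P(θ) = c + (1 − c) · 1 / (1 + exp(−a(θ − b)))
Remove guessing floor: (0.38 − 0.16)/(1 − 0.16) = 0.2619
logit = ln(0.2619/0.7381) = -1.0361
θ = b + logit/(a) = -1.5 + (-1.0361)/1.0000 = -2.5361

-2.536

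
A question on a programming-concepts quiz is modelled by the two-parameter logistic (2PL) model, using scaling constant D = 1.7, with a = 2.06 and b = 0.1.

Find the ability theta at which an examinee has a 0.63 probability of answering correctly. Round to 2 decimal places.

0.25

P(theta) = 1 / (1 + exp(−D·a(theta − b)))
logit = ln(0.6300/0.3700) = 0.5322
theta = b + logit/(1.7·a) = 0.1 + 0.5322/3.5020 = 0.2520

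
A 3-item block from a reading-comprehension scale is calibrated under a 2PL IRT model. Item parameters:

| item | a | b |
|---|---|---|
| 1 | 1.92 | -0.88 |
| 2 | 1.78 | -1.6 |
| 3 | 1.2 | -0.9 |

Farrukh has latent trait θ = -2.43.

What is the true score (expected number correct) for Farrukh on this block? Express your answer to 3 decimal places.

0.372

P(θ) = 1 / (1 + exp(−a(θ − b)))
P_1 = 1/(1+e^{2.9760}) = 0.0485
P_2 = 1/(1+e^{1.4774}) = 0.1858
P_3 = 1/(1+e^{1.8360}) = 0.1375
E[score] = 0.0485 + 0.1858 + 0.1375 = 0.3719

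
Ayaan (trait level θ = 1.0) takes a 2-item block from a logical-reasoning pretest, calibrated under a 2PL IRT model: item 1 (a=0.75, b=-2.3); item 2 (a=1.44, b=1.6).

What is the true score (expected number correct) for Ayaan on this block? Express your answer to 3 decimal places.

1.219

P(θ) = 1 / (1 + exp(−a(θ − b)))
P_1 = 1/(1+e^{-2.4750}) = 0.9224
P_2 = 1/(1+e^{0.8640}) = 0.2965
E[score] = 0.9224 + 0.2965 = 1.2189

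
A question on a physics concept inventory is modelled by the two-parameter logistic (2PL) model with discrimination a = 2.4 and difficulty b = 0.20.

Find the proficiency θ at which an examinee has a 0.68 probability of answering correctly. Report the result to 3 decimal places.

0.514

P(θ) = 1 / (1 + exp(−a(θ − b)))
logit = ln(0.6800/0.3200) = 0.7538
θ = b + logit/(a) = 0.20 + 0.7538/2.4000 = 0.5141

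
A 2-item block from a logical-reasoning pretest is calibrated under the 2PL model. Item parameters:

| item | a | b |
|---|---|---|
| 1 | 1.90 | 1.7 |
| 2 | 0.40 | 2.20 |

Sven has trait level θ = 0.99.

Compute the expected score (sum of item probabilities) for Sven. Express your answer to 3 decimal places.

P(θ) = 1 / (1 + exp(−a(θ − b)))
P_1 = 1/(1+e^{1.3490}) = 0.2060
P_2 = 1/(1+e^{0.4840}) = 0.3813
E[score] = 0.2060 + 0.3813 = 0.5873

0.587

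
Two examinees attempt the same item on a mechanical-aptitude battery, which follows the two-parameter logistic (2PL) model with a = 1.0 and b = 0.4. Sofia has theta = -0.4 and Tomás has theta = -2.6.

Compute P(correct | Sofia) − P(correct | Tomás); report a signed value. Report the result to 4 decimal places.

P(theta) = 1 / (1 + exp(−a(theta − b)))
P(Sofia) = 0.3100  [exponent -0.8000]
P(Tomás) = 0.0474  [exponent -3.0000]
Difference = 0.3100 − 0.0474 = 0.2626

0.2626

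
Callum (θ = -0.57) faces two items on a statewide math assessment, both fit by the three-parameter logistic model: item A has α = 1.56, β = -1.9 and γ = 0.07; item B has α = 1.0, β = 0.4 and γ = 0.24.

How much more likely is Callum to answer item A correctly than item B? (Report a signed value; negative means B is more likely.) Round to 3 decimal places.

P(θ) = γ + (1 − γ) · 1 / (1 + exp(−α(θ − β)))
P_A = 0.8962
P_B = 0.4489
P_A − P_B = 0.4473

0.447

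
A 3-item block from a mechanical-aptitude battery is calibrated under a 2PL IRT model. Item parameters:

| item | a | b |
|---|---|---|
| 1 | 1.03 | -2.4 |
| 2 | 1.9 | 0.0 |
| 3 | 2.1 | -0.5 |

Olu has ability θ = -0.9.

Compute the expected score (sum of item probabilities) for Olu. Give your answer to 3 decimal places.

P(θ) = 1 / (1 + exp(−a(θ − b)))
P_1 = 1/(1+e^{-1.5450}) = 0.8242
P_2 = 1/(1+e^{1.7100}) = 0.1532
P_3 = 1/(1+e^{0.8400}) = 0.3015
E[score] = 0.8242 + 0.1532 + 0.3015 = 1.2789

1.279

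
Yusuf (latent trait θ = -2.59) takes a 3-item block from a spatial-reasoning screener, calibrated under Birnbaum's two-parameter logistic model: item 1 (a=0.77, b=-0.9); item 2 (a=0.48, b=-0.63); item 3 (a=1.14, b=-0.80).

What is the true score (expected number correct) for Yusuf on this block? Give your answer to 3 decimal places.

0.610

P(θ) = 1 / (1 + exp(−a(θ − b)))
P_1 = 1/(1+e^{1.3013}) = 0.2139
P_2 = 1/(1+e^{0.9408}) = 0.2807
P_3 = 1/(1+e^{2.0406}) = 0.1150
E[score] = 0.2139 + 0.2807 + 0.1150 = 0.6097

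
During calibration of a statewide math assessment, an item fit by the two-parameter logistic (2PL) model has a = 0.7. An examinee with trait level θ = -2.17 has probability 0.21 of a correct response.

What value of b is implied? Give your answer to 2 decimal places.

-0.28

P(θ) = 1 / (1 + exp(−a(θ − b)))
logit(0.21) = ln(0.21/0.79) = -1.3249
b = θ − logit/(a) = -2.17 − (-1.3249)/0.7000 = -0.2772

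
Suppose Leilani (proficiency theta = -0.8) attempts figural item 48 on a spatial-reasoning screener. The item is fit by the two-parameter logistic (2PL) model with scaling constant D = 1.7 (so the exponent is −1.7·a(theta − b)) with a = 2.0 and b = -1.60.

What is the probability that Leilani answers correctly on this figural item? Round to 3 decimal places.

P(theta) = 1 / (1 + exp(−D·a(theta − b)))
Exponent: 1.7 × 2.0 × (-0.8 − (-1.60)) = 2.7200
1/(1 + e^{-2.7200}) = 0.9382
P = 0.9382

0.938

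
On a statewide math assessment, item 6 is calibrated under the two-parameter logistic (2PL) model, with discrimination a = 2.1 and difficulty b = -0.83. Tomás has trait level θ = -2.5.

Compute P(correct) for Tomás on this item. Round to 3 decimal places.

P(θ) = 1 / (1 + exp(−a(θ − b)))
Exponent: 2.1 × (-2.5 − (-0.83)) = -3.5070
1/(1 + e^{3.5070}) = 0.0291

0.029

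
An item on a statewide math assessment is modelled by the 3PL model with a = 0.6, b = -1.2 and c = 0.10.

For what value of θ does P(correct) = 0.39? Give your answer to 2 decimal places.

P(θ) = c + (1 − c) · 1 / (1 + exp(−a(θ − b)))
Remove guessing floor: (0.39 − 0.10)/(1 − 0.10) = 0.3222
logit = ln(0.3222/0.6778) = -0.7436
θ = b + logit/(a) = -1.2 + (-0.7436)/0.6000 = -2.4393

-2.44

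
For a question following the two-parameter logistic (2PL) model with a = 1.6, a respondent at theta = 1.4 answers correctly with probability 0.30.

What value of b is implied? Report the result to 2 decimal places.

P(theta) = 1 / (1 + exp(−a(theta − b)))
logit(0.30) = ln(0.30/0.70) = -0.8473
b = theta − logit/(a) = 1.4 − (-0.8473)/1.6000 = 1.9296

1.93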